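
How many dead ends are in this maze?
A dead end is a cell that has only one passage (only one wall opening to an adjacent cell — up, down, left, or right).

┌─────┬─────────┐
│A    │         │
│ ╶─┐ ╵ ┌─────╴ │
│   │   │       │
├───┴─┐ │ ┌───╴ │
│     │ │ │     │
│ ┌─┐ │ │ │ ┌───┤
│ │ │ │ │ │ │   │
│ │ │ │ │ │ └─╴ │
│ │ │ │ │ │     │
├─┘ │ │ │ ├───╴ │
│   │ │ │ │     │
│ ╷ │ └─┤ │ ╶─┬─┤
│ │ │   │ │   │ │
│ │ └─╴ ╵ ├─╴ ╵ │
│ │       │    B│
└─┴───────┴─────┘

Checking each cell for number of passages:

Dead ends found at positions:
  (1, 1)
  (3, 1)
  (3, 6)
  (4, 0)
  (5, 3)
  (6, 7)
  (7, 0)
  (7, 5)
Total dead ends: 8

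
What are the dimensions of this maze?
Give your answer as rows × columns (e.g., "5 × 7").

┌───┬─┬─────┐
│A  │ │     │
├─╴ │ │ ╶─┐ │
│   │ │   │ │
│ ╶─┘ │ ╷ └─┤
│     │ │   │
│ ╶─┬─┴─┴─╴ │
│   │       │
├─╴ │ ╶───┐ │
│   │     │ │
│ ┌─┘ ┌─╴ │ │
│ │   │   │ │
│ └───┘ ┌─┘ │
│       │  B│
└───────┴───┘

Counting the maze dimensions:
Rows (vertical): 7
Columns (horizontal): 6
Dimensions: 7 × 6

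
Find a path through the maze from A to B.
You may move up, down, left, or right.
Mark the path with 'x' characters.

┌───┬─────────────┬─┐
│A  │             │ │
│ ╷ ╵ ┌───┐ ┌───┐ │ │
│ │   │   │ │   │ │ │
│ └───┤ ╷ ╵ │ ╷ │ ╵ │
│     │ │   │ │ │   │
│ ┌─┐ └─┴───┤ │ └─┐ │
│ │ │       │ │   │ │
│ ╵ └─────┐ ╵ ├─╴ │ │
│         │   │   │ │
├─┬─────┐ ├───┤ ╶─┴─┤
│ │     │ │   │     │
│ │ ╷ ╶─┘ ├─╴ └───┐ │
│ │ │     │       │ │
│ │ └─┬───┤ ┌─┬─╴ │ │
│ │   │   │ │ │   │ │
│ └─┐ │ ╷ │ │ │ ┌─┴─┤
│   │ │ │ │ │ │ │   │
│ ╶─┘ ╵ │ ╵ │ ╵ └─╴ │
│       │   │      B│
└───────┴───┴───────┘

Finding the shortest path through the maze:
Path length: 38 steps
Directions: down → down → down → down → right → right → right → right → down → down → left → left → up → left → down → down → right → down → down → right → up → up → right → down → down → right → up → up → up → right → right → right → down → left → down → down → right → right

Solution:

┌───┬─────────────┬─┐
│A  │             │ │
│ ╷ ╵ ┌───┐ ┌───┐ │ │
│x│   │   │ │   │ │ │
│ └───┤ ╷ ╵ │ ╷ │ ╵ │
│x    │ │   │ │ │   │
│ ┌─┐ └─┴───┤ │ └─┐ │
│x│ │       │ │   │ │
│ ╵ └─────┐ ╵ ├─╴ │ │
│x x x x x│   │   │ │
├─┬─────┐ ├───┤ ╶─┴─┤
│ │x x  │x│   │     │
│ │ ╷ ╶─┘ ├─╴ └───┐ │
│ │x│x x x│x x x x│ │
│ │ └─┬───┤ ┌─┬─╴ │ │
│ │x x│x x│x│ │x x│ │
│ └─┐ │ ╷ │ │ │ ┌─┴─┤
│   │x│x│x│x│ │x│   │
│ ╶─┘ ╵ │ ╵ │ ╵ └─╴ │
│    x x│x x│  x x B│
└───────┴───┴───────┘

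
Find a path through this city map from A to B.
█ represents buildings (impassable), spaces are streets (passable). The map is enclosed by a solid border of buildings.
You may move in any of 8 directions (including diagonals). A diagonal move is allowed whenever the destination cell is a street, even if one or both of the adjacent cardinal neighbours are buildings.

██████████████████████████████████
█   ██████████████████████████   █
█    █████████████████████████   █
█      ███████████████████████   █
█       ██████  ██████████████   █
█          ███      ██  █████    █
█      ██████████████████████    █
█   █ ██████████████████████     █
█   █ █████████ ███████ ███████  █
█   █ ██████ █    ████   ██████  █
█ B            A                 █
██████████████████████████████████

Finding the shortest path from A to B:
Movement: 8-directional
Path length: 13 steps
Directions: left → left → left → left → left → left → left → left → left → left → left → left → left

Solution:

██████████████████████████████████
█   ██████████████████████████   █
█    █████████████████████████   █
█      ███████████████████████   █
█       ██████  ██████████████   █
█          ███      ██  █████    █
█      ██████████████████████    █
█   █ ██████████████████████     █
█   █ █████████ ███████ ███████  █
█   █ ██████ █    ████   ██████  █
█ B←←←←←←←←←←←←A                 █
██████████████████████████████████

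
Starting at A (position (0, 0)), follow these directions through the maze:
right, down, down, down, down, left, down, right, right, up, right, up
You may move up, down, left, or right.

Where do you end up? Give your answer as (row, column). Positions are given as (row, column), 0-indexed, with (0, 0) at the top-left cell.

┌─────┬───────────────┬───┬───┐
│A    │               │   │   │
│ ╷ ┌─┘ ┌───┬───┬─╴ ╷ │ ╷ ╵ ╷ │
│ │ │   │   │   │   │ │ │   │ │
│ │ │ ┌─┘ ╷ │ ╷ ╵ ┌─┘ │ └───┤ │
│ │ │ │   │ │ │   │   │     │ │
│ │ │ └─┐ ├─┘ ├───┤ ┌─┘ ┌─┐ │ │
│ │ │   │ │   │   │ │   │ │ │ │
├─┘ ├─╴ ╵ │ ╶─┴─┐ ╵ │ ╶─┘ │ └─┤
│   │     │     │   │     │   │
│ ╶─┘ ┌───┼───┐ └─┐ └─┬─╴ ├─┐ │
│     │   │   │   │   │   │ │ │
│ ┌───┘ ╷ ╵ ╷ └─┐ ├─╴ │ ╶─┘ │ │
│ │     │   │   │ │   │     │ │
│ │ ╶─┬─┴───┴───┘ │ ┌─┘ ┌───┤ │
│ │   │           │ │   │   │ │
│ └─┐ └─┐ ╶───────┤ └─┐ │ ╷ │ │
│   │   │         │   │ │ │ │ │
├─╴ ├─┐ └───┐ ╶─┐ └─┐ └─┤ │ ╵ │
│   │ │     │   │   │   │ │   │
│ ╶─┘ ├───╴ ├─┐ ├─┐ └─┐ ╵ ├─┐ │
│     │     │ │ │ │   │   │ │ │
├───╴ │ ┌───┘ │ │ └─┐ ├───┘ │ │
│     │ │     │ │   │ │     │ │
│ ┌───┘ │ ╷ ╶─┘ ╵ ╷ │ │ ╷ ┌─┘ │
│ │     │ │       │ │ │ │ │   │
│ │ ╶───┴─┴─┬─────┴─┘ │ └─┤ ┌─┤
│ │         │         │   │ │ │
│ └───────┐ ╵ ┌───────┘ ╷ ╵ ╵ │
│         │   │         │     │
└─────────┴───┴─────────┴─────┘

Following directions step by step:
Start: (0, 0)
  right: (0, 0) → (0, 1)
  down: (0, 1) → (1, 1)
  down: (1, 1) → (2, 1)
  down: (2, 1) → (3, 1)
  down: (3, 1) → (4, 1)
  left: (4, 1) → (4, 0)
  down: (4, 0) → (5, 0)
  right: (5, 0) → (5, 1)
  right: (5, 1) → (5, 2)
  up: (5, 2) → (4, 2)
  right: (4, 2) → (4, 3)
  up: (4, 3) → (3, 3)
Final position: (3, 3)

Path taken:

┌─────┬───────────────┬───┬───┐
│A ↓  │               │   │   │
│ ╷ ┌─┘ ┌───┬───┬─╴ ╷ │ ╷ ╵ ╷ │
│ │↓│   │   │   │   │ │ │   │ │
│ │ │ ┌─┘ ╷ │ ╷ ╵ ┌─┘ │ └───┤ │
│ │↓│ │   │ │ │   │   │     │ │
│ │ │ └─┐ ├─┘ ├───┤ ┌─┘ ┌─┐ │ │
│ │↓│  B│ │   │   │ │   │ │ │ │
├─┘ ├─╴ ╵ │ ╶─┴─┐ ╵ │ ╶─┘ │ └─┤
│↓ ↲│↱ ↑  │     │   │     │   │
│ ╶─┘ ┌───┼───┐ └─┐ └─┬─╴ ├─┐ │
│↳ → ↑│   │   │   │   │   │ │ │
│ ┌───┘ ╷ ╵ ╷ └─┐ ├─╴ │ ╶─┘ │ │
│ │     │   │   │ │   │     │ │
│ │ ╶─┬─┴───┴───┘ │ ┌─┘ ┌───┤ │
│ │   │           │ │   │   │ │
│ └─┐ └─┐ ╶───────┤ └─┐ │ ╷ │ │
│   │   │         │   │ │ │ │ │
├─╴ ├─┐ └───┐ ╶─┐ └─┐ └─┤ │ ╵ │
│   │ │     │   │   │   │ │   │
│ ╶─┘ ├───╴ ├─┐ ├─┐ └─┐ ╵ ├─┐ │
│     │     │ │ │ │   │   │ │ │
├───╴ │ ┌───┘ │ │ └─┐ ├───┘ │ │
│     │ │     │ │   │ │     │ │
│ ┌───┘ │ ╷ ╶─┘ ╵ ╷ │ │ ╷ ┌─┘ │
│ │     │ │       │ │ │ │ │   │
│ │ ╶───┴─┴─┬─────┴─┘ │ └─┤ ┌─┤
│ │         │         │   │ │ │
│ └───────┐ ╵ ┌───────┘ ╷ ╵ ╵ │
│         │   │         │     │
└─────────┴───┴─────────┴─────┘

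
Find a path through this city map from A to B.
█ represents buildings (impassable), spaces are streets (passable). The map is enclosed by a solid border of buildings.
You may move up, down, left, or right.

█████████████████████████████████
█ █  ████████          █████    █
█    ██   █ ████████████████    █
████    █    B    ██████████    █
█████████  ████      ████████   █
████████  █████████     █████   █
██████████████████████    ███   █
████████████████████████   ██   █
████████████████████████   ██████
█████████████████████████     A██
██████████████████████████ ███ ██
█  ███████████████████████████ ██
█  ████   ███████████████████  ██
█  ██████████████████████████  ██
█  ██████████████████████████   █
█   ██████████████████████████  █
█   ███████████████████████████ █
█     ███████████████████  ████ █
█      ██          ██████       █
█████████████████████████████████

Finding the shortest path from A to B:
Movement: cardinal only
Path length: 23 steps
Directions: left → left → left → left → up → up → left → up → left → left → up → left → left → left → up → left → left → left → up → left → left → left → left

Solution:

█████████████████████████████████
█ █  ████████          █████    █
█    ██   █ ████████████████    █
████    █    B←←←↰██████████    █
█████████  ████  ↑←←↰████████   █
████████  █████████ ↑←←↰█████   █
██████████████████████ ↑←↰███   █
████████████████████████ ↑↰██   █
████████████████████████  ↑██████
█████████████████████████ ↑←←←A██
██████████████████████████ ███ ██
█  ███████████████████████████ ██
█  ████   ███████████████████  ██
█  ██████████████████████████  ██
█  ██████████████████████████   █
█   ██████████████████████████  █
█   ███████████████████████████ █
█     ███████████████████  ████ █
█      ██          ██████       █
█████████████████████████████████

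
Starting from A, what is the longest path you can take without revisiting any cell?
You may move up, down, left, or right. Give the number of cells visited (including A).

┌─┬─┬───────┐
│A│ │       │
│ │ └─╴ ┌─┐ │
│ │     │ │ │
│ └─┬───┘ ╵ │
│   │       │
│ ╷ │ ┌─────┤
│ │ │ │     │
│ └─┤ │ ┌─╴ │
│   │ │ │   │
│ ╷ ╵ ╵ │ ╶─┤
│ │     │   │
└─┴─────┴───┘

Finding longest simple path using DFS:
Start: (0, 0)
Longest path visits 22 cells
Path: A → down → down → down → down → right → down → right → up → up → up → right → right → right → up → up → left → left → down → left → left → up

Solution:

┌─┬─┬───────┐
│A│B│  ↓ ← ↰│
│ │ └─╴ ┌─┐ │
│↓│↑ ← ↲│ │↑│
│ └─┬───┘ ╵ │
│↓  │↱ → → ↑│
│ ╷ │ ┌─────┤
│↓│ │↑│     │
│ └─┤ │ ┌─╴ │
│↳ ↓│↑│ │   │
│ ╷ ╵ ╵ │ ╶─┤
│ │↳ ↑  │   │
└─┴─────┴───┘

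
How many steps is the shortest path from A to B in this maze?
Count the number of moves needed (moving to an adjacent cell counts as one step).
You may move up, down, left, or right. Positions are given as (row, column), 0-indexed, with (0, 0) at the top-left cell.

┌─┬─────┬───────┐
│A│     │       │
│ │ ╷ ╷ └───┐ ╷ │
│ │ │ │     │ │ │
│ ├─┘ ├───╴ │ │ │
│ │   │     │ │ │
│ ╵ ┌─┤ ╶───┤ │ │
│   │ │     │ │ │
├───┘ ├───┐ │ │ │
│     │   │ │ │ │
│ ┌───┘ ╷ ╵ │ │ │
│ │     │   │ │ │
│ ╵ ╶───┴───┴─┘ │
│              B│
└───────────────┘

Using BFS to find shortest path:
Start: (0, 0), End: (6, 7)
Path found:
(0,0) → (1,0) → (2,0) → (3,0) → (3,1) → (2,1) → (2,2) → (1,2) → (0,2) → (0,3) → (1,3) → (1,4) → (1,5) → (2,5) → (2,4) → (2,3) → (3,3) → (3,4) → (3,5) → (4,5) → (5,5) → (5,4) → (4,4) → (4,3) → (5,3) → (5,2) → (5,1) → (6,1) → (6,2) → (6,3) → (6,4) → (6,5) → (6,6) → (6,7)
Number of steps: 33

Solution:

┌─┬─────┬───────┐
│A│  ↱ ↓│       │
│ │ ╷ ╷ └───┐ ╷ │
│↓│ │↑│↳ → ↓│ │ │
│ ├─┘ ├───╴ │ │ │
│↓│↱ ↑│↓ ← ↲│ │ │
│ ╵ ┌─┤ ╶───┤ │ │
│↳ ↑│ │↳ → ↓│ │ │
├───┘ ├───┐ │ │ │
│     │↓ ↰│↓│ │ │
│ ┌───┘ ╷ ╵ │ │ │
│ │↓ ← ↲│↑ ↲│ │ │
│ ╵ ╶───┴───┴─┘ │
│  ↳ → → → → → B│
└───────────────┘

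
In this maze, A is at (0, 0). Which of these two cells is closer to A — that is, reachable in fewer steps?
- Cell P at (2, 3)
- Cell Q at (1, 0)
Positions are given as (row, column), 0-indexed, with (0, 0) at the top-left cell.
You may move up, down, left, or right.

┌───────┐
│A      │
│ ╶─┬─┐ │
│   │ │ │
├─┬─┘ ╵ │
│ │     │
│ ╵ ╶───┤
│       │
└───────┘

Shortest path A → P at (2, 3): 5 steps
Shortest path A → Q at (1, 0): 1 steps

Q is closer (1 steps vs 5 steps).

Path to P:

┌───────┐
│A → → ↓│
│ ╶─┬─┐ │
│   │ │↓│
├─┬─┘ ╵ │
│ │    P│
│ ╵ ╶───┤
│       │
└───────┘

Path to Q:

┌───────┐
│A      │
│ ╶─┬─┐ │
│Q  │ │ │
├─┬─┘ ╵ │
│ │     │
│ ╵ ╶───┤
│       │
└───────┘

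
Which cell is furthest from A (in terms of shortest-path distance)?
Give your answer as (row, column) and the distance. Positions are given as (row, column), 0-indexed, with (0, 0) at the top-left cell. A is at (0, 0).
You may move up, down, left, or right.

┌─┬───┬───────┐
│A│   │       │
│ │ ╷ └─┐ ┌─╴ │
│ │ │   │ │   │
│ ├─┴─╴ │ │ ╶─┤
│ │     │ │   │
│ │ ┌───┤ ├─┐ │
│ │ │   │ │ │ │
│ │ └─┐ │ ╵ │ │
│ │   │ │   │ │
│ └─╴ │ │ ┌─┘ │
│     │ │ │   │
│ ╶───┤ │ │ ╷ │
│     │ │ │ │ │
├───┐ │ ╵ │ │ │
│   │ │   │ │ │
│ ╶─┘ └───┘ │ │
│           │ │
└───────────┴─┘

Computing BFS distances from A to all cells:
Furthest cell: (3, 2)
Distance: 39 steps

Path from A to the furthest cell:

┌─┬───┬───────┐
│A│   │  ↓ ← ↰│
│ │ ╷ └─┐ ┌─╴ │
│↓│ │   │↓│↱ ↑│
│ ├─┴─╴ │ │ ╶─┤
│↓│     │↓│↑ ↰│
│ │ ┌───┤ ├─┐ │
│↓│ │B ↰│↓│ │↑│
│ │ └─┐ │ ╵ │ │
│↓│   │↑│↓  │↑│
│ └─╴ │ │ ┌─┘ │
│↓    │↑│↓│↱ ↑│
│ ╶───┤ │ │ ╷ │
│↳ → ↓│↑│↓│↑│ │
├───┐ │ ╵ │ │ │
│   │↓│↑ ↲│↑│ │
│ ╶─┘ └───┘ │ │
│    ↳ → → ↑│ │
└───────────┴─┘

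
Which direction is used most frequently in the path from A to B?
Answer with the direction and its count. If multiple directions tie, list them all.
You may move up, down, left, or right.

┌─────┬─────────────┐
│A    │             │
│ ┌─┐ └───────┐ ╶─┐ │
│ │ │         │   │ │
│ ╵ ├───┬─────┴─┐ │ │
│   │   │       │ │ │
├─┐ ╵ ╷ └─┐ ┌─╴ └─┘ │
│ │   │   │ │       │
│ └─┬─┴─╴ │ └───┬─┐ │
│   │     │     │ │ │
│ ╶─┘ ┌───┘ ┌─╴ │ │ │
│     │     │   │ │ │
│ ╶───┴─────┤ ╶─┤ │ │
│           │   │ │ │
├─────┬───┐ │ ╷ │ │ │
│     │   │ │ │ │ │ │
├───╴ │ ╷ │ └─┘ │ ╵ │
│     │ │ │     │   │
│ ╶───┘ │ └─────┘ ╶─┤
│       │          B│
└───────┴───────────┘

Directions: down, down, right, down, right, up, right, down, right, down, left, left, down, left, left, down, right, right, right, right, right, down, down, right, right, up, up, left, up, right, up, left, left, up, up, right, right, down, right, right, down, down, down, down, down, left, down, right
Counts: {'down': 16, 'right': 17, 'up': 7, 'left': 8}
Most common: right (17 times)

Solution:

┌─────┬─────────────┐
│A    │             │
│ ┌─┐ └───────┐ ╶─┐ │
│↓│ │         │   │ │
│ ╵ ├───┬─────┴─┐ │ │
│↳ ↓│↱ ↓│  ↱ → ↓│ │ │
├─┐ ╵ ╷ └─┐ ┌─╴ └─┘ │
│ │↳ ↑│↳ ↓│↑│  ↳ → ↓│
│ └─┬─┴─╴ │ └───┬─┐ │
│   │↓ ← ↲│↑ ← ↰│ │↓│
│ ╶─┘ ┌───┘ ┌─╴ │ │ │
│↓ ← ↲│     │↱ ↑│ │↓│
│ ╶───┴─────┤ ╶─┤ │ │
│↳ → → → → ↓│↑ ↰│ │↓│
├─────┬───┐ │ ╷ │ │ │
│     │   │↓│ │↑│ │↓│
├───╴ │ ╷ │ └─┘ │ ╵ │
│     │ │ │↳ → ↑│↓ ↲│
│ ╶───┘ │ └─────┘ ╶─┤
│       │        ↳ B│
└───────┴───────────┘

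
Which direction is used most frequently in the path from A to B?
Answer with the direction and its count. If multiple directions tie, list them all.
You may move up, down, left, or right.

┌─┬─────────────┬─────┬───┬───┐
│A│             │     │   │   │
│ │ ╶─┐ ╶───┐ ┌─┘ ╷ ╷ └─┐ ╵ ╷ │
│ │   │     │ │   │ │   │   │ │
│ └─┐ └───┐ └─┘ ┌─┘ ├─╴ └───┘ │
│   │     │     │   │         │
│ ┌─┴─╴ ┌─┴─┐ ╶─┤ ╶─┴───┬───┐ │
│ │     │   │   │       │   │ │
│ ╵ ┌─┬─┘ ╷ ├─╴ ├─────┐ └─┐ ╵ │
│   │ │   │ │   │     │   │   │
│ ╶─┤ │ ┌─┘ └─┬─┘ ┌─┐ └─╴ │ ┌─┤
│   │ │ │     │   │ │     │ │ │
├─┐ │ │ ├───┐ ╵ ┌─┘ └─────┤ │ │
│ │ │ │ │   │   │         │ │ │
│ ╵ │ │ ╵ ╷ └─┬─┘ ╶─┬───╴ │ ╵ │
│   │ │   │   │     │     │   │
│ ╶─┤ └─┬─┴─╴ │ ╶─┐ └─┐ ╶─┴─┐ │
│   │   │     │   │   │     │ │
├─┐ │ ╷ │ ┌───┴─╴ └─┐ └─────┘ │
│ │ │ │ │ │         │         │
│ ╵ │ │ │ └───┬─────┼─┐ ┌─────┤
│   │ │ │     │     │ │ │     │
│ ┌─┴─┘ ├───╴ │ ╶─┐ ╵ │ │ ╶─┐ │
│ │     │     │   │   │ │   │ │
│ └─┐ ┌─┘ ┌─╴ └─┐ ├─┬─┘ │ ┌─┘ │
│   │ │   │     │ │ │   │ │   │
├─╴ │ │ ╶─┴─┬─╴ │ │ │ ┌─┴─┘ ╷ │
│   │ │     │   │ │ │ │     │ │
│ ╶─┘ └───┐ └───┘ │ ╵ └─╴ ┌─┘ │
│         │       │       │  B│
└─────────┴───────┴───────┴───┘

Directions: down, down, down, down, right, up, right, right, up, left, up, left, up, right, right, down, right, right, down, right, right, up, right, up, right, right, down, right, down, right, right, right, down, down, left, down, down, down, right, down, down, left, left, left, down, down, down, left, down, down, right, right, up, right, up, right, down, down
Counts: {'down': 22, 'right': 21, 'up': 8, 'left': 7}
Most common: down (22 times)

Solution:

┌─┬─────────────┬─────┬───┬───┐
│A│↱ → ↓        │↱ → ↓│   │   │
│ │ ╶─┐ ╶───┐ ┌─┘ ╷ ╷ └─┐ ╵ ╷ │
│↓│↑ ↰│↳ → ↓│ │↱ ↑│ │↳ ↓│   │ │
│ └─┐ └───┐ └─┘ ┌─┘ ├─╴ └───┘ │
│↓  │↑ ↰  │↳ → ↑│   │  ↳ → → ↓│
│ ┌─┴─╴ ┌─┴─┐ ╶─┤ ╶─┴───┬───┐ │
│↓│↱ → ↑│   │   │       │   │↓│
│ ╵ ┌─┬─┘ ╷ ├─╴ ├─────┐ └─┐ ╵ │
│↳ ↑│ │   │ │   │     │   │↓ ↲│
│ ╶─┤ │ ┌─┘ └─┬─┘ ┌─┐ └─╴ │ ┌─┤
│   │ │ │     │   │ │     │↓│ │
├─┐ │ │ ├───┐ ╵ ┌─┘ └─────┤ │ │
│ │ │ │ │   │   │         │↓│ │
│ ╵ │ │ ╵ ╷ └─┬─┘ ╶─┬───╴ │ ╵ │
│   │ │   │   │     │     │↳ ↓│
│ ╶─┤ └─┬─┴─╴ │ ╶─┐ └─┐ ╶─┴─┐ │
│   │   │     │   │   │     │↓│
├─┐ │ ╷ │ ┌───┴─╴ └─┐ └─────┘ │
│ │ │ │ │ │         │  ↓ ← ← ↲│
│ ╵ │ │ │ └───┬─────┼─┐ ┌─────┤
│   │ │ │     │     │ │↓│     │
│ ┌─┴─┘ ├───╴ │ ╶─┐ ╵ │ │ ╶─┐ │
│ │     │     │   │   │↓│   │ │
│ └─┐ ┌─┘ ┌─╴ └─┐ ├─┬─┘ │ ┌─┘ │
│   │ │   │     │ │ │↓ ↲│ │↱ ↓│
├─╴ │ │ ╶─┴─┬─╴ │ │ │ ┌─┴─┘ ╷ │
│   │ │     │   │ │ │↓│  ↱ ↑│↓│
│ ╶─┘ └───┐ └───┘ │ ╵ └─╴ ┌─┘ │
│         │       │  ↳ → ↑│  B│
└─────────┴───────┴───────┴───┘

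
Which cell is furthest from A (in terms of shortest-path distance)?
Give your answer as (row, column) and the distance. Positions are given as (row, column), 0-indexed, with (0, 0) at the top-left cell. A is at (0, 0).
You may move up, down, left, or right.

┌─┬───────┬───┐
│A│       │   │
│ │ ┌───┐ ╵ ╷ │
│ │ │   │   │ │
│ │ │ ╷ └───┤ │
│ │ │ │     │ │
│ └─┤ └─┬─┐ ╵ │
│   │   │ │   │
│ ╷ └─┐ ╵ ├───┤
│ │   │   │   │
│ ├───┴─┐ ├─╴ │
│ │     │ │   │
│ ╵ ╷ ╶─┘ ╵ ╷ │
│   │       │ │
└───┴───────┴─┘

Computing BFS distances from A to all cells:
Furthest cell: (2, 1)
Distance: 37 steps

Path from A to the furthest cell:

┌─┬───────┬───┐
│A│↓ ← ← ↰│↓ ↰│
│ │ ┌───┐ ╵ ╷ │
│↓│↓│↱ ↓│↑ ↲│↑│
│ │ │ ╷ └───┤ │
│↓│B│↑│↳ → ↓│↑│
│ └─┤ └─┬─┐ ╵ │
│↓  │↑ ↰│ │↳ ↑│
│ ╷ └─┐ ╵ ├───┤
│↓│   │↑ ↰│   │
│ ├───┴─┐ ├─╴ │
│↓│↱ ↓  │↑│   │
│ ╵ ╷ ╶─┘ ╵ ╷ │
│↳ ↑│↳ → ↑  │ │
└───┴───────┴─┘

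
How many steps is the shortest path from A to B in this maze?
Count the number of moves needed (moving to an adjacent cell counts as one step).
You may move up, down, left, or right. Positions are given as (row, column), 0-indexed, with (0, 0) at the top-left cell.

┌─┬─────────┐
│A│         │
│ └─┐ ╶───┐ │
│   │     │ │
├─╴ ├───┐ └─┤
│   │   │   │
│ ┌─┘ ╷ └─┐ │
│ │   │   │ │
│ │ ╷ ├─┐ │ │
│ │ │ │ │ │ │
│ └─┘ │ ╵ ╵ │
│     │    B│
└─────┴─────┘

Using BFS to find shortest path:
Start: (0, 0), End: (5, 5)
Path found:
(0,0) → (1,0) → (1,1) → (2,1) → (2,0) → (3,0) → (4,0) → (5,0) → (5,1) → (5,2) → (4,2) → (3,2) → (2,2) → (2,3) → (3,3) → (3,4) → (4,4) → (5,4) → (5,5)
Number of steps: 18

Solution:

┌─┬─────────┐
│A│         │
│ └─┐ ╶───┐ │
│↳ ↓│     │ │
├─╴ ├───┐ └─┤
│↓ ↲│↱ ↓│   │
│ ┌─┘ ╷ └─┐ │
│↓│  ↑│↳ ↓│ │
│ │ ╷ ├─┐ │ │
│↓│ │↑│ │↓│ │
│ └─┘ │ ╵ ╵ │
│↳ → ↑│  ↳ B│
└─────┴─────┘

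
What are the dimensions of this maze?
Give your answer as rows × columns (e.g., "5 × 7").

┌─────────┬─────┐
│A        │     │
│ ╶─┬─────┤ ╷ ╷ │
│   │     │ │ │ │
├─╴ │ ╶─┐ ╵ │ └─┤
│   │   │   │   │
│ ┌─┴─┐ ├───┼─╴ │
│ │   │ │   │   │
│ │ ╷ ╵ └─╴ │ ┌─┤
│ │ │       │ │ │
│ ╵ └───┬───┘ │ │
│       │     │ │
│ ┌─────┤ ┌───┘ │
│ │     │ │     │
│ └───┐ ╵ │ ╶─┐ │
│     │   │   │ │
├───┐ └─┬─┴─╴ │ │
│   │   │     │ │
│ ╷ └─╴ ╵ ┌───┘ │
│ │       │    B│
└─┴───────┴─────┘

Counting the maze dimensions:
Rows (vertical): 10
Columns (horizontal): 8
Dimensions: 10 × 8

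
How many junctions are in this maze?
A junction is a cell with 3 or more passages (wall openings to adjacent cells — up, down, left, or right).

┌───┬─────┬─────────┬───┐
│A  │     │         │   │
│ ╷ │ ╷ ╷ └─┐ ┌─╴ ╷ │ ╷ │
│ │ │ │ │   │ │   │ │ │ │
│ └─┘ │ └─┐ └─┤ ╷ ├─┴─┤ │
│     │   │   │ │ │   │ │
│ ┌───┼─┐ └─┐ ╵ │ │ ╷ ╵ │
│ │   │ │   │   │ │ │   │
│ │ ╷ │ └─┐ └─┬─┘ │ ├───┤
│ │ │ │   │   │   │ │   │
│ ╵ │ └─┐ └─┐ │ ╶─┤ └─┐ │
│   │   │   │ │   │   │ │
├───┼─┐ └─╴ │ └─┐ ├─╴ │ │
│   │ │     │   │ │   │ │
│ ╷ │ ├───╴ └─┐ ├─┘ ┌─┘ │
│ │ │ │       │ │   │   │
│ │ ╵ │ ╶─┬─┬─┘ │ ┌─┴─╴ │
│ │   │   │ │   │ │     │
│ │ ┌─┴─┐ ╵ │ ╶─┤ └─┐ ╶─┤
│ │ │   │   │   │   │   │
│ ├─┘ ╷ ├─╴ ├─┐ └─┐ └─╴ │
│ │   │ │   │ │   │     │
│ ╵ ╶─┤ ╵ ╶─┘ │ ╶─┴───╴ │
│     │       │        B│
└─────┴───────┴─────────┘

Checking each cell for number of passages:

Junctions found (3+ passages):
  (0, 3): 3 passages
  (0, 6): 3 passages
  (0, 8): 3 passages
  (1, 8): 3 passages
  (2, 0): 3 passages
  (6, 5): 3 passages
  (7, 5): 3 passages
  (7, 11): 3 passages
  (8, 1): 3 passages
  (8, 10): 3 passages
  (9, 5): 3 passages
  (10, 7): 3 passages
  (10, 11): 3 passages
  (11, 1): 3 passages
  (11, 4): 3 passages
Total junctions: 15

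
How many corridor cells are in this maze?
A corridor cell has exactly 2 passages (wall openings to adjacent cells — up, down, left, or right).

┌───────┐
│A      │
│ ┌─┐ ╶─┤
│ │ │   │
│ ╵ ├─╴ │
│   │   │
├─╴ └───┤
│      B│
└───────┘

Counting cells with exactly 2 passages:
Total corridor cells: 8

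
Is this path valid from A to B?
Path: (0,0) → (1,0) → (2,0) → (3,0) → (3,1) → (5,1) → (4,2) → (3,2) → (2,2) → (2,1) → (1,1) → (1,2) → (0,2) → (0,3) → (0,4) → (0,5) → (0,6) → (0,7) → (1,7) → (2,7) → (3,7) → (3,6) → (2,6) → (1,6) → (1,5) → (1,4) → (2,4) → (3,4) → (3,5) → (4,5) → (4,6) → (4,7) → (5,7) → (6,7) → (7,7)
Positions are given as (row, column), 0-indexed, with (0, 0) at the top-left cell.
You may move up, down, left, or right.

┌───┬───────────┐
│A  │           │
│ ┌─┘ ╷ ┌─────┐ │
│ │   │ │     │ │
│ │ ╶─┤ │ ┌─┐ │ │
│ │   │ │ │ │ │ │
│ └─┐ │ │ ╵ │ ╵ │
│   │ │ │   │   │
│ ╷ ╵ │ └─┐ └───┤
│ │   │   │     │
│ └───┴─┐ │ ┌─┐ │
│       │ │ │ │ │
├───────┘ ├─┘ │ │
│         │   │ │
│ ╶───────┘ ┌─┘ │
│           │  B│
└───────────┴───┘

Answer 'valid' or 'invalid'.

Checking path validity:
Result: Invalid move at step 5: cannot move from (3, 1) to (5, 1).

invalid

Correct solution:

┌───┬───────────┐
│A  │↱ → → → → ↓│
│ ┌─┘ ╷ ┌─────┐ │
│↓│↱ ↑│ │↓ ← ↰│↓│
│ │ ╶─┤ │ ┌─┐ │ │
│↓│↑ ↰│ │↓│ │↑│↓│
│ └─┐ │ │ ╵ │ ╵ │
│↳ ↓│↑│ │↳ ↓│↑ ↲│
│ ╷ ╵ │ └─┐ └───┤
│ │↳ ↑│   │↳ → ↓│
│ └───┴─┐ │ ┌─┐ │
│       │ │ │ │↓│
├───────┘ ├─┘ │ │
│         │   │↓│
│ ╶───────┘ ┌─┘ │
│           │  B│
└───────────┴───┘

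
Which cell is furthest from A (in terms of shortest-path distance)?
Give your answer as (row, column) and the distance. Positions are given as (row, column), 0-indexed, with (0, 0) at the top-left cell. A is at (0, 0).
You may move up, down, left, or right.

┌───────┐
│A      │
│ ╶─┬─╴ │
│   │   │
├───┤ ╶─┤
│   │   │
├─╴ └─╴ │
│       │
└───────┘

Computing BFS distances from A to all cells:
Furthest cell: (2, 0)
Distance: 12 steps

Path from A to the furthest cell:

┌───────┐
│A → → ↓│
│ ╶─┬─╴ │
│   │↓ ↲│
├───┤ ╶─┤
│B ↰│↳ ↓│
├─╴ └─╴ │
│  ↑ ← ↲│
└───────┘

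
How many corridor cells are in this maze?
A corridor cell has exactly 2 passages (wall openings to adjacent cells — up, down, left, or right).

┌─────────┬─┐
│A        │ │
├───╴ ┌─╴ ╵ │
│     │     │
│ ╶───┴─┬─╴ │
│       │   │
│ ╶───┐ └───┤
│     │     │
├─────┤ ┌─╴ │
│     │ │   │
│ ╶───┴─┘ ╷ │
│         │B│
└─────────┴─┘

Counting cells with exactly 2 passages:
Total corridor cells: 22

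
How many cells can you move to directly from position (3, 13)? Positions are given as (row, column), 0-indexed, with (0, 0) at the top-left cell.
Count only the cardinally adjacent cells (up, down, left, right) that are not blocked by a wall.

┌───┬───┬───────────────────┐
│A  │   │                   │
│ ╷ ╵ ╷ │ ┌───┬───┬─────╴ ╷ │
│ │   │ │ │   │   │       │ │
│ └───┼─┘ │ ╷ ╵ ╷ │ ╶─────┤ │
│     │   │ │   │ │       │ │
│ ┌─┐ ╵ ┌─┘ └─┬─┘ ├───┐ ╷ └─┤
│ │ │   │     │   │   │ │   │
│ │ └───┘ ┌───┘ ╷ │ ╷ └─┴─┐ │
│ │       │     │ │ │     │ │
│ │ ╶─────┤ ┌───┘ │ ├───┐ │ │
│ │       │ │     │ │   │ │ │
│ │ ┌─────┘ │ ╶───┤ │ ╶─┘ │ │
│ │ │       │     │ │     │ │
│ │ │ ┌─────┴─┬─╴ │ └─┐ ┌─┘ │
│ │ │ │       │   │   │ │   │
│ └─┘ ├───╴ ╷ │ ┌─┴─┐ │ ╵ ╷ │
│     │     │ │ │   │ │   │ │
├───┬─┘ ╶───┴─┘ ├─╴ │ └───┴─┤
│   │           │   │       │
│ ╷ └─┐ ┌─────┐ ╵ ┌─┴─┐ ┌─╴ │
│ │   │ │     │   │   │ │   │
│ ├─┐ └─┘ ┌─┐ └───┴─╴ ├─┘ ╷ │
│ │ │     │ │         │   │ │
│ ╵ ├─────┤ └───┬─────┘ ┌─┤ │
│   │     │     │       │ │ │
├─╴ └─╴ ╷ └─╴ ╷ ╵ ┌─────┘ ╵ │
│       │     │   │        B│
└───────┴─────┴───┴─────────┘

Checking passable neighbors of (3, 13):
Neighbors: (4, 13), (3, 12)
Count: 2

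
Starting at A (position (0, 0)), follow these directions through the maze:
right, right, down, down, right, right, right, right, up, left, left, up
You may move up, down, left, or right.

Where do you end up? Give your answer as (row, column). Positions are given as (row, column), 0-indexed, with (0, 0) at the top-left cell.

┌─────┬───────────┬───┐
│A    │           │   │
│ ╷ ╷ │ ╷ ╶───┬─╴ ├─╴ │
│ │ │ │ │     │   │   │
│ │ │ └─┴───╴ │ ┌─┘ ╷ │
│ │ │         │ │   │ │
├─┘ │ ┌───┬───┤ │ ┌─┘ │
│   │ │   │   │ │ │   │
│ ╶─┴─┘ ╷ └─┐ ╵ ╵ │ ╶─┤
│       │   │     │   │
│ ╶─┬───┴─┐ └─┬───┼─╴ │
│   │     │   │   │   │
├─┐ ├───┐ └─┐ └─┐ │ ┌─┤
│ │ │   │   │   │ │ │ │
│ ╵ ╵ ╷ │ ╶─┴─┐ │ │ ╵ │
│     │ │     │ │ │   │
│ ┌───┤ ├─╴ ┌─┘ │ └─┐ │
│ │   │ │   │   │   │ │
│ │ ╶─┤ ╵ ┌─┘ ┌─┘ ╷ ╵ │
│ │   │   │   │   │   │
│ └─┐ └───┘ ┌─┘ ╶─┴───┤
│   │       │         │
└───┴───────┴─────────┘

Following directions step by step:
Start: (0, 0)
  right: (0, 0) → (0, 1)
  right: (0, 1) → (0, 2)
  down: (0, 2) → (1, 2)
  down: (1, 2) → (2, 2)
  right: (2, 2) → (2, 3)
  right: (2, 3) → (2, 4)
  right: (2, 4) → (2, 5)
  right: (2, 5) → (2, 6)
  up: (2, 6) → (1, 6)
  left: (1, 6) → (1, 5)
  left: (1, 5) → (1, 4)
  up: (1, 4) → (0, 4)
Final position: (0, 4)

Path taken:

┌─────┬───────────┬───┐
│A → ↓│  B        │   │
│ ╷ ╷ │ ╷ ╶───┬─╴ ├─╴ │
│ │ │↓│ │↑ ← ↰│   │   │
│ │ │ └─┴───╴ │ ┌─┘ ╷ │
│ │ │↳ → → → ↑│ │   │ │
├─┘ │ ┌───┬───┤ │ ┌─┘ │
│   │ │   │   │ │ │   │
│ ╶─┴─┘ ╷ └─┐ ╵ ╵ │ ╶─┤
│       │   │     │   │
│ ╶─┬───┴─┐ └─┬───┼─╴ │
│   │     │   │   │   │
├─┐ ├───┐ └─┐ └─┐ │ ┌─┤
│ │ │   │   │   │ │ │ │
│ ╵ ╵ ╷ │ ╶─┴─┐ │ │ ╵ │
│     │ │     │ │ │   │
│ ┌───┤ ├─╴ ┌─┘ │ └─┐ │
│ │   │ │   │   │   │ │
│ │ ╶─┤ ╵ ┌─┘ ┌─┘ ╷ ╵ │
│ │   │   │   │   │   │
│ └─┐ └───┘ ┌─┘ ╶─┴───┤
│   │       │         │
└───┴───────┴─────────┘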